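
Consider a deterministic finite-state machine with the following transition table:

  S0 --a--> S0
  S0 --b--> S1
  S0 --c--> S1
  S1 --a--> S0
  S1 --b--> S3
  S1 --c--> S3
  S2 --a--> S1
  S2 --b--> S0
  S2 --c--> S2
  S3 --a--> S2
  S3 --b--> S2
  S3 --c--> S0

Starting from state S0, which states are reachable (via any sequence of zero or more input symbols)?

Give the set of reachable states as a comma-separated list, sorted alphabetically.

Answer: S0, S1, S2, S3

Derivation:
BFS from S0:
  visit S0: S0--a-->S0 (seen), S0--b-->S1 (new), S0--c-->S1 (seen)
  visit S1: S1--a-->S0 (seen), S1--b-->S3 (new), S1--c-->S3 (seen)
  visit S3: S3--a-->S2 (new), S3--b-->S2 (seen), S3--c-->S0 (seen)
  visit S2: S2--a-->S1 (seen), S2--b-->S0 (seen), S2--c-->S2 (seen)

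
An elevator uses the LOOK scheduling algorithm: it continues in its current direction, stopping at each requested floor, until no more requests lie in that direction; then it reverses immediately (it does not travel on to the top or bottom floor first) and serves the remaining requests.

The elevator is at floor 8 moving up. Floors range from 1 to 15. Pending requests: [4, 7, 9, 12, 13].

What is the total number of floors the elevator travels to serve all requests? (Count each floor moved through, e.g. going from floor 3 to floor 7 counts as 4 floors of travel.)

Answer: 14

Derivation:
Start at floor 8 moving up, LOOK stop order: [9, 12, 13, 7, 4]
  8 → 9: |9-8| = 1, total = 1
  9 → 12: |12-9| = 3, total = 4
  12 → 13: |13-12| = 1, total = 5
  13 → 7: |7-13| = 6, total = 11
  7 → 4: |4-7| = 3, total = 14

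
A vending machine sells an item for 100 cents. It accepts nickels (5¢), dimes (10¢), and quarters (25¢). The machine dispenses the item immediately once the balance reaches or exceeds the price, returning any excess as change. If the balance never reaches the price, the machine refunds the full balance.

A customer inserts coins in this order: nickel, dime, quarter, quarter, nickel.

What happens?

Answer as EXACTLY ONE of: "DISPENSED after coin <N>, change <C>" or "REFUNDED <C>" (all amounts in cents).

Price: 100¢
Coin 1 (nickel, 5¢): balance = 5¢
Coin 2 (dime, 10¢): balance = 15¢
Coin 3 (quarter, 25¢): balance = 40¢
Coin 4 (quarter, 25¢): balance = 65¢
Coin 5 (nickel, 5¢): balance = 70¢
All coins inserted, balance 70¢ < price 100¢ → REFUND 70¢

Answer: REFUNDED 70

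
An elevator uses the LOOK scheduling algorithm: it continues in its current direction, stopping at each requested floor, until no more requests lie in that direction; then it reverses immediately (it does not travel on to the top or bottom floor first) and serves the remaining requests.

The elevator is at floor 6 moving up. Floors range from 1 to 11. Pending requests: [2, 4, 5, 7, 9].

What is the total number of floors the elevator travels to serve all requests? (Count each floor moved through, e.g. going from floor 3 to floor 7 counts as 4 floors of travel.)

Answer: 10

Derivation:
Start at floor 6 moving up, LOOK stop order: [7, 9, 5, 4, 2]
  6 → 7: |7-6| = 1, total = 1
  7 → 9: |9-7| = 2, total = 3
  9 → 5: |5-9| = 4, total = 7
  5 → 4: |4-5| = 1, total = 8
  4 → 2: |2-4| = 2, total = 10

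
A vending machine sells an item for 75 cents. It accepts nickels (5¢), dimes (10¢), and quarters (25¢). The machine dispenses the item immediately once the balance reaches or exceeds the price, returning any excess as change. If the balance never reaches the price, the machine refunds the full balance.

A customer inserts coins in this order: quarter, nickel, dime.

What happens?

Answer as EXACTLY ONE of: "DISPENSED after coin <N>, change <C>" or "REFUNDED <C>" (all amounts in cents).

Price: 75¢
Coin 1 (quarter, 25¢): balance = 25¢
Coin 2 (nickel, 5¢): balance = 30¢
Coin 3 (dime, 10¢): balance = 40¢
All coins inserted, balance 40¢ < price 75¢ → REFUND 40¢

Answer: REFUNDED 40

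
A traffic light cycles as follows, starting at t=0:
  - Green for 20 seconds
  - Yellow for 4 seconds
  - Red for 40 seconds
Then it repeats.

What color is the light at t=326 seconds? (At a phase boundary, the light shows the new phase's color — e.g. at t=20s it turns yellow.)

Cycle length = 20 + 4 + 40 = 64s
t = 326, phase_t = 326 mod 64 = 6
6 < 20 (green end) → GREEN

Answer: green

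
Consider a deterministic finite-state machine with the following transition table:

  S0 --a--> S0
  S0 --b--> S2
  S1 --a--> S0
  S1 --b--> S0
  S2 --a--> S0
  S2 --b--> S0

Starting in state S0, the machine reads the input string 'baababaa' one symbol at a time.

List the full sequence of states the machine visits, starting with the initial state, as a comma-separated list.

Start: S0
  read 'b': S0 --b--> S2
  read 'a': S2 --a--> S0
  read 'a': S0 --a--> S0
  read 'b': S0 --b--> S2
  read 'a': S2 --a--> S0
  read 'b': S0 --b--> S2
  read 'a': S2 --a--> S0
  read 'a': S0 --a--> S0

Answer: S0, S2, S0, S0, S2, S0, S2, S0, S0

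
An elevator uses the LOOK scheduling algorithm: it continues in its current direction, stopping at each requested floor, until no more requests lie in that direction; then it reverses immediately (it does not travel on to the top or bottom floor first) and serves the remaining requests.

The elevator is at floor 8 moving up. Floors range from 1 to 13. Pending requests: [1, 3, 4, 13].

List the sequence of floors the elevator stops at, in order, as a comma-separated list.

Current: 8, moving UP
Serve above first (ascending): [13]
Then reverse, serve below (descending): [4, 3, 1]

Answer: 13, 4, 3, 1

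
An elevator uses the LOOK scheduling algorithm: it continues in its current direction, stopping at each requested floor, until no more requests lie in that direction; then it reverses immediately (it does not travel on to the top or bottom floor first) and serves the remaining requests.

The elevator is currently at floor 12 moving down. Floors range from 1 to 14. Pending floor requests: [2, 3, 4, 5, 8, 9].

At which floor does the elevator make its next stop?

Answer: 9

Derivation:
Current floor: 12, direction: down
Requests above: []
Requests below: [2, 3, 4, 5, 8, 9]
Moving down and requests lie below → nearest below is max([2, 3, 4, 5, 8, 9]) = 9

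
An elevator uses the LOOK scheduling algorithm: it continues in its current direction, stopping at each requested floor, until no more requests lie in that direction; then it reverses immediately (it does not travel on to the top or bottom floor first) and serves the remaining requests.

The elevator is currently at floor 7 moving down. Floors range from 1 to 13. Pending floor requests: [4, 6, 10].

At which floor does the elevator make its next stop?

Answer: 6

Derivation:
Current floor: 7, direction: down
Requests above: [10]
Requests below: [4, 6]
Moving down and requests lie below → nearest below is max([4, 6]) = 6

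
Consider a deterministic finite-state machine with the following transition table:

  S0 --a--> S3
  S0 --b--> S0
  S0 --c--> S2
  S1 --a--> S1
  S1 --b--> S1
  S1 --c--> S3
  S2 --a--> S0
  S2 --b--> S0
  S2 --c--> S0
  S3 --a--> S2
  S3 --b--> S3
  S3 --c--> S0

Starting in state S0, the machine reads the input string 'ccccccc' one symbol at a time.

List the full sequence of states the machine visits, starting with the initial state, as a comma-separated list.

Answer: S0, S2, S0, S2, S0, S2, S0, S2

Derivation:
Start: S0
  read 'c': S0 --c--> S2
  read 'c': S2 --c--> S0
  read 'c': S0 --c--> S2
  read 'c': S2 --c--> S0
  read 'c': S0 --c--> S2
  read 'c': S2 --c--> S0
  read 'c': S0 --c--> S2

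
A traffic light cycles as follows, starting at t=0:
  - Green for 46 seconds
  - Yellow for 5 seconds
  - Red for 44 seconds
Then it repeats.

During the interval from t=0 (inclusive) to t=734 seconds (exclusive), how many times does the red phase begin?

Answer: 8

Derivation:
Cycle = 46+5+44 = 95s
red phase starts at t = k*95 + 51 for k=0,1,2,...
Need k*95+51 < 734 → k < 7.189
k ∈ {0, ..., 7} → 8 starts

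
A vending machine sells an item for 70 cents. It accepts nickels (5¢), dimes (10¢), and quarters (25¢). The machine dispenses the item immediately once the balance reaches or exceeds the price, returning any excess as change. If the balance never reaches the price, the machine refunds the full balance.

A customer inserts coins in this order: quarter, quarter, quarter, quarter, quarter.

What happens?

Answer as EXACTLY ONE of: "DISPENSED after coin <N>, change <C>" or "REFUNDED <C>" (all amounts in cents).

Price: 70¢
Coin 1 (quarter, 25¢): balance = 25¢
Coin 2 (quarter, 25¢): balance = 50¢
Coin 3 (quarter, 25¢): balance = 75¢
  → balance >= price → DISPENSE, change = 75 - 70 = 5¢

Answer: DISPENSED after coin 3, change 5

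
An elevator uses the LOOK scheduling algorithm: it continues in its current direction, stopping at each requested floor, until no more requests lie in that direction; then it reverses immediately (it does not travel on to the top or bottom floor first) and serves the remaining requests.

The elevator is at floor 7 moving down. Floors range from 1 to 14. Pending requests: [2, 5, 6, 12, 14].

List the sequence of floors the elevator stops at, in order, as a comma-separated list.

Answer: 6, 5, 2, 12, 14

Derivation:
Current: 7, moving DOWN
Serve below first (descending): [6, 5, 2]
Then reverse, serve above (ascending): [12, 14]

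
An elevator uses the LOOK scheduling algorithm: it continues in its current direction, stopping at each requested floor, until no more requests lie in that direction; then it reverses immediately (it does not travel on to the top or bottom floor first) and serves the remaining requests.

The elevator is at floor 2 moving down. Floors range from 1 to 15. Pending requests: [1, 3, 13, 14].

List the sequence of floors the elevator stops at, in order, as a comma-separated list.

Answer: 1, 3, 13, 14

Derivation:
Current: 2, moving DOWN
Serve below first (descending): [1]
Then reverse, serve above (ascending): [3, 13, 14]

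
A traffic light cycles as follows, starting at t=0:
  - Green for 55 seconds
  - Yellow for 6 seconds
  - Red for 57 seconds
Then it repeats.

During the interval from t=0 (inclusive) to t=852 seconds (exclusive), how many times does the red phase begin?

Answer: 7

Derivation:
Cycle = 55+6+57 = 118s
red phase starts at t = k*118 + 61 for k=0,1,2,...
Need k*118+61 < 852 → k < 6.703
k ∈ {0, ..., 6} → 7 starts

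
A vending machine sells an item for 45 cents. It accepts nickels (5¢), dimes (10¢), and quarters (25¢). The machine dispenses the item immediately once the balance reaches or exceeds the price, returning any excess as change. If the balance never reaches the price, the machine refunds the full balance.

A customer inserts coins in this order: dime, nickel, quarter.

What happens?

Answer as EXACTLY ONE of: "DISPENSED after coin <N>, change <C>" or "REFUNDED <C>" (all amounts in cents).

Answer: REFUNDED 40

Derivation:
Price: 45¢
Coin 1 (dime, 10¢): balance = 10¢
Coin 2 (nickel, 5¢): balance = 15¢
Coin 3 (quarter, 25¢): balance = 40¢
All coins inserted, balance 40¢ < price 45¢ → REFUND 40¢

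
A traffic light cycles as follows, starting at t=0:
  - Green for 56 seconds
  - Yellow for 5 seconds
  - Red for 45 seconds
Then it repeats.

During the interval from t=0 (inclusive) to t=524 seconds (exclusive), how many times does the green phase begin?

Cycle = 56+5+45 = 106s
green phase starts at t = k*106 + 0 for k=0,1,2,...
Need k*106+0 < 524 → k < 4.943
k ∈ {0, ..., 4} → 5 starts

Answer: 5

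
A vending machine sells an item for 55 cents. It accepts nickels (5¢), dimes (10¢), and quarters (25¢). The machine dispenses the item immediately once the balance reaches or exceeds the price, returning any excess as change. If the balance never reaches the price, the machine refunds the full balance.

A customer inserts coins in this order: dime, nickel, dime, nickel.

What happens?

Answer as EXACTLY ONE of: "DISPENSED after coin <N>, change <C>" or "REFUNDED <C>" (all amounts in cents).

Price: 55¢
Coin 1 (dime, 10¢): balance = 10¢
Coin 2 (nickel, 5¢): balance = 15¢
Coin 3 (dime, 10¢): balance = 25¢
Coin 4 (nickel, 5¢): balance = 30¢
All coins inserted, balance 30¢ < price 55¢ → REFUND 30¢

Answer: REFUNDED 30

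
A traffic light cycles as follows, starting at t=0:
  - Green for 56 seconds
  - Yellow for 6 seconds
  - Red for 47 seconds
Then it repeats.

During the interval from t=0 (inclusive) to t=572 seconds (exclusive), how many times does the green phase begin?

Answer: 6

Derivation:
Cycle = 56+6+47 = 109s
green phase starts at t = k*109 + 0 for k=0,1,2,...
Need k*109+0 < 572 → k < 5.248
k ∈ {0, ..., 5} → 6 starts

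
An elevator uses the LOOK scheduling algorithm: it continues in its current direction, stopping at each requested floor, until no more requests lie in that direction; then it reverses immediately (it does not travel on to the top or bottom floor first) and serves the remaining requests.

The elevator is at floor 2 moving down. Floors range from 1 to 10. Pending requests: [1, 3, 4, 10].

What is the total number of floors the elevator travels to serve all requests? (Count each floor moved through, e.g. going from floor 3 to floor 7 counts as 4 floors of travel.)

Start at floor 2 moving down, LOOK stop order: [1, 3, 4, 10]
  2 → 1: |1-2| = 1, total = 1
  1 → 3: |3-1| = 2, total = 3
  3 → 4: |4-3| = 1, total = 4
  4 → 10: |10-4| = 6, total = 10

Answer: 10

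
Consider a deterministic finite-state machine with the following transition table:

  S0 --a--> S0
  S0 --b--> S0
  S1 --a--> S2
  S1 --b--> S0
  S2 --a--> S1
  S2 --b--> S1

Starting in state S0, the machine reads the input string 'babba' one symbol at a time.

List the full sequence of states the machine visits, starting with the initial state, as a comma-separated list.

Answer: S0, S0, S0, S0, S0, S0

Derivation:
Start: S0
  read 'b': S0 --b--> S0
  read 'a': S0 --a--> S0
  read 'b': S0 --b--> S0
  read 'b': S0 --b--> S0
  read 'a': S0 --a--> S0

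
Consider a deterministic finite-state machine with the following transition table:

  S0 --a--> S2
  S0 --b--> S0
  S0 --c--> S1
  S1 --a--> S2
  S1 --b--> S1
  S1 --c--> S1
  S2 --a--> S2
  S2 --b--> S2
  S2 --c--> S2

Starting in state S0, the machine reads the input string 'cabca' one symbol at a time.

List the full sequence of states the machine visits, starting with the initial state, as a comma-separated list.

Answer: S0, S1, S2, S2, S2, S2

Derivation:
Start: S0
  read 'c': S0 --c--> S1
  read 'a': S1 --a--> S2
  read 'b': S2 --b--> S2
  read 'c': S2 --c--> S2
  read 'a': S2 --a--> S2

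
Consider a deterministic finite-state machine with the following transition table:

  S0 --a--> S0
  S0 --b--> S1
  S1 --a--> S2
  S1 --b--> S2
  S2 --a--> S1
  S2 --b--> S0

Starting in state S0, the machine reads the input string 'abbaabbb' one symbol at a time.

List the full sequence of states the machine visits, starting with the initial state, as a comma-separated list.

Start: S0
  read 'a': S0 --a--> S0
  read 'b': S0 --b--> S1
  read 'b': S1 --b--> S2
  read 'a': S2 --a--> S1
  read 'a': S1 --a--> S2
  read 'b': S2 --b--> S0
  read 'b': S0 --b--> S1
  read 'b': S1 --b--> S2

Answer: S0, S0, S1, S2, S1, S2, S0, S1, S2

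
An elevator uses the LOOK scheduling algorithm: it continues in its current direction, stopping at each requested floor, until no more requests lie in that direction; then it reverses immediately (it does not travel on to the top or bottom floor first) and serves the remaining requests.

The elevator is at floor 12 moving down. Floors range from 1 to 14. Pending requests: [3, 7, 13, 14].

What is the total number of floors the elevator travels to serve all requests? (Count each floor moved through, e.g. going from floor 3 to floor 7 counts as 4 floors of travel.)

Start at floor 12 moving down, LOOK stop order: [7, 3, 13, 14]
  12 → 7: |7-12| = 5, total = 5
  7 → 3: |3-7| = 4, total = 9
  3 → 13: |13-3| = 10, total = 19
  13 → 14: |14-13| = 1, total = 20

Answer: 20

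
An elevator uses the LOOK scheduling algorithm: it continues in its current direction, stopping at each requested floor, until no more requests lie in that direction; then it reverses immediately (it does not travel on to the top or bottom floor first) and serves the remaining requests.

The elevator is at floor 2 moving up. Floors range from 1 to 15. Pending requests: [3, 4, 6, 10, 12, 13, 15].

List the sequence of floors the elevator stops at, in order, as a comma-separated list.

Current: 2, moving UP
Serve above first (ascending): [3, 4, 6, 10, 12, 13, 15]
Then reverse, serve below (descending): []

Answer: 3, 4, 6, 10, 12, 13, 15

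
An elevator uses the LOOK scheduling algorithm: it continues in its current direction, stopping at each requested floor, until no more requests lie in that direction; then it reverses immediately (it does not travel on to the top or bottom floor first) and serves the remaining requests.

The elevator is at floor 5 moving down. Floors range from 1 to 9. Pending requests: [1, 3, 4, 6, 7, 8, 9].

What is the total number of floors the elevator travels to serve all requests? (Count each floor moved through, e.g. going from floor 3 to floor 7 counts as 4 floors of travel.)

Answer: 12

Derivation:
Start at floor 5 moving down, LOOK stop order: [4, 3, 1, 6, 7, 8, 9]
  5 → 4: |4-5| = 1, total = 1
  4 → 3: |3-4| = 1, total = 2
  3 → 1: |1-3| = 2, total = 4
  1 → 6: |6-1| = 5, total = 9
  6 → 7: |7-6| = 1, total = 10
  7 → 8: |8-7| = 1, total = 11
  8 → 9: |9-8| = 1, total = 12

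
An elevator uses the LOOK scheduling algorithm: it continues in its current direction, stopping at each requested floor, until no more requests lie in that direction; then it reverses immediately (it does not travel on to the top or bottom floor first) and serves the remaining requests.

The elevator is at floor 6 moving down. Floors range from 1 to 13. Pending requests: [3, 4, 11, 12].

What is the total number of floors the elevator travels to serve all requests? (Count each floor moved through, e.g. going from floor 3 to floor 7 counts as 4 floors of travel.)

Answer: 12

Derivation:
Start at floor 6 moving down, LOOK stop order: [4, 3, 11, 12]
  6 → 4: |4-6| = 2, total = 2
  4 → 3: |3-4| = 1, total = 3
  3 → 11: |11-3| = 8, total = 11
  11 → 12: |12-11| = 1, total = 12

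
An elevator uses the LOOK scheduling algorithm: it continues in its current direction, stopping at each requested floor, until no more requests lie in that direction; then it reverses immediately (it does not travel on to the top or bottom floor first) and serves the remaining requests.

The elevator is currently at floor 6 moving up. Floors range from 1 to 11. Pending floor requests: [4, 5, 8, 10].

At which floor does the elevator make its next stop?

Answer: 8

Derivation:
Current floor: 6, direction: up
Requests above: [8, 10]
Requests below: [4, 5]
Moving up and requests lie above → nearest above is min([8, 10]) = 8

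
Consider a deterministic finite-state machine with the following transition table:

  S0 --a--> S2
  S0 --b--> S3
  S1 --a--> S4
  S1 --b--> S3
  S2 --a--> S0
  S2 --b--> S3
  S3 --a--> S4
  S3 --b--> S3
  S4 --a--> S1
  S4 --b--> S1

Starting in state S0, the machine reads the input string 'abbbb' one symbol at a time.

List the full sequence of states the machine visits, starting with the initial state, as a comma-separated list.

Start: S0
  read 'a': S0 --a--> S2
  read 'b': S2 --b--> S3
  read 'b': S3 --b--> S3
  read 'b': S3 --b--> S3
  read 'b': S3 --b--> S3

Answer: S0, S2, S3, S3, S3, S3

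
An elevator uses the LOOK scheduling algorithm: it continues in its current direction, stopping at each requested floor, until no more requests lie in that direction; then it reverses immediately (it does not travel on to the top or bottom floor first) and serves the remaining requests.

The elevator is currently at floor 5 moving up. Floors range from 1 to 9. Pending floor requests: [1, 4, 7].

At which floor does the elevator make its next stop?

Answer: 7

Derivation:
Current floor: 5, direction: up
Requests above: [7]
Requests below: [1, 4]
Moving up and requests lie above → nearest above is min([7]) = 7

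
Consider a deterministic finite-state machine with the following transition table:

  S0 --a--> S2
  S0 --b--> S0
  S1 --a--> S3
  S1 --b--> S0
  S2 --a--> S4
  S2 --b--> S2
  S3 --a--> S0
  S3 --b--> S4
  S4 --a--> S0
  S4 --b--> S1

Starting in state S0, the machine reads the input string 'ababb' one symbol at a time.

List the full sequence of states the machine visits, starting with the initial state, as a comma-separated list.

Answer: S0, S2, S2, S4, S1, S0

Derivation:
Start: S0
  read 'a': S0 --a--> S2
  read 'b': S2 --b--> S2
  read 'a': S2 --a--> S4
  read 'b': S4 --b--> S1
  read 'b': S1 --b--> S0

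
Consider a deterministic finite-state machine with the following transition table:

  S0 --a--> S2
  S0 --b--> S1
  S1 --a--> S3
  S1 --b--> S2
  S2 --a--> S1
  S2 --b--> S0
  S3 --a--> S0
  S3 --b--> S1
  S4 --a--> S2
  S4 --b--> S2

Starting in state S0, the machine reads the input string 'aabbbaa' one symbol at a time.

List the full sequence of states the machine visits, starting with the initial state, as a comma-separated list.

Start: S0
  read 'a': S0 --a--> S2
  read 'a': S2 --a--> S1
  read 'b': S1 --b--> S2
  read 'b': S2 --b--> S0
  read 'b': S0 --b--> S1
  read 'a': S1 --a--> S3
  read 'a': S3 --a--> S0

Answer: S0, S2, S1, S2, S0, S1, S3, S0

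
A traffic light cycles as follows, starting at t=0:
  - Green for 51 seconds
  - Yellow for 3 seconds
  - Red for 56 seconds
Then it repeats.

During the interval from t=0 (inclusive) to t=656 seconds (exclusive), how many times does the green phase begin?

Answer: 6

Derivation:
Cycle = 51+3+56 = 110s
green phase starts at t = k*110 + 0 for k=0,1,2,...
Need k*110+0 < 656 → k < 5.964
k ∈ {0, ..., 5} → 6 starts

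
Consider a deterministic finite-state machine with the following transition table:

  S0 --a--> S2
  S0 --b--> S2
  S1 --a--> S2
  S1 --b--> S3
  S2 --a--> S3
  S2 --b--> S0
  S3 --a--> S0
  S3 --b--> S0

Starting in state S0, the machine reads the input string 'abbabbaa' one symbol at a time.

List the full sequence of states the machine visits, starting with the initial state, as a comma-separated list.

Answer: S0, S2, S0, S2, S3, S0, S2, S3, S0

Derivation:
Start: S0
  read 'a': S0 --a--> S2
  read 'b': S2 --b--> S0
  read 'b': S0 --b--> S2
  read 'a': S2 --a--> S3
  read 'b': S3 --b--> S0
  read 'b': S0 --b--> S2
  read 'a': S2 --a--> S3
  read 'a': S3 --a--> S0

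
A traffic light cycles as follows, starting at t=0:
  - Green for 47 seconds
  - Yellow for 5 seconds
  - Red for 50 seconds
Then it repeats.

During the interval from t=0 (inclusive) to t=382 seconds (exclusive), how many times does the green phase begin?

Answer: 4

Derivation:
Cycle = 47+5+50 = 102s
green phase starts at t = k*102 + 0 for k=0,1,2,...
Need k*102+0 < 382 → k < 3.745
k ∈ {0, ..., 3} → 4 starts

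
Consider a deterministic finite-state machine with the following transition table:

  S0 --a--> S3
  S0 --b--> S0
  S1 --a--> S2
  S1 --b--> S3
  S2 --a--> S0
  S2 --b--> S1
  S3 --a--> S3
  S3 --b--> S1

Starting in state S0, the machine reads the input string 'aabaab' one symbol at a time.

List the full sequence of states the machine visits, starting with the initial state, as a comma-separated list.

Answer: S0, S3, S3, S1, S2, S0, S0

Derivation:
Start: S0
  read 'a': S0 --a--> S3
  read 'a': S3 --a--> S3
  read 'b': S3 --b--> S1
  read 'a': S1 --a--> S2
  read 'a': S2 --a--> S0
  read 'b': S0 --b--> S0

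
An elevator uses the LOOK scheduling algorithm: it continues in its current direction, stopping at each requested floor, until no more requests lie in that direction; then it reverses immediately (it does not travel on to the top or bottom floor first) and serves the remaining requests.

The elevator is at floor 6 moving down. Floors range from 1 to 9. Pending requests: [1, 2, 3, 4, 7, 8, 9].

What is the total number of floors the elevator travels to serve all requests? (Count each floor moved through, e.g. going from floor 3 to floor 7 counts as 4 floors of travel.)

Answer: 13

Derivation:
Start at floor 6 moving down, LOOK stop order: [4, 3, 2, 1, 7, 8, 9]
  6 → 4: |4-6| = 2, total = 2
  4 → 3: |3-4| = 1, total = 3
  3 → 2: |2-3| = 1, total = 4
  2 → 1: |1-2| = 1, total = 5
  1 → 7: |7-1| = 6, total = 11
  7 → 8: |8-7| = 1, total = 12
  8 → 9: |9-8| = 1, total = 13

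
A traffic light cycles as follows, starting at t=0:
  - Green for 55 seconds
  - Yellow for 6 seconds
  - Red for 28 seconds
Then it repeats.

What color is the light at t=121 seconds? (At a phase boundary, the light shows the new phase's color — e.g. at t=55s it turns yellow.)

Cycle length = 55 + 6 + 28 = 89s
t = 121, phase_t = 121 mod 89 = 32
32 < 55 (green end) → GREEN

Answer: green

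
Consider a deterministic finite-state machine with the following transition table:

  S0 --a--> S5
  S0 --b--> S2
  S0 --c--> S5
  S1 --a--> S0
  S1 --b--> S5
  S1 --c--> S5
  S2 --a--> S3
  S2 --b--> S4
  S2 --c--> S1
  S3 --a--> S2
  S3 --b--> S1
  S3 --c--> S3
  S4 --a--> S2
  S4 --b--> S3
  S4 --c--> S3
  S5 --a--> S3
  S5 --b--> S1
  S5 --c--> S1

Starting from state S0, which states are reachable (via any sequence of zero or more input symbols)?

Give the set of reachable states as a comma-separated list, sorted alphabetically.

BFS from S0:
  visit S0: S0--a-->S5 (new), S0--b-->S2 (new), S0--c-->S5 (seen)
  visit S5: S5--a-->S3 (new), S5--b-->S1 (new), S5--c-->S1 (seen)
  visit S2: S2--a-->S3 (seen), S2--b-->S4 (new), S2--c-->S1 (seen)
  visit S3: S3--a-->S2 (seen), S3--b-->S1 (seen), S3--c-->S3 (seen)
  visit S1: S1--a-->S0 (seen), S1--b-->S5 (seen), S1--c-->S5 (seen)
  visit S4: S4--a-->S2 (seen), S4--b-->S3 (seen), S4--c-->S3 (seen)

Answer: S0, S1, S2, S3, S4, S5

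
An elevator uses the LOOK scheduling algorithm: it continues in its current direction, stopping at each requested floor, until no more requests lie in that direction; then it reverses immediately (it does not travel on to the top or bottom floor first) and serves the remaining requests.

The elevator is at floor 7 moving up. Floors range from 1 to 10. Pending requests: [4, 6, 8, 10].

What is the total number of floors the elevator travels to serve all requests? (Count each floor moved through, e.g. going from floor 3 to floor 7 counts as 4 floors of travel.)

Answer: 9

Derivation:
Start at floor 7 moving up, LOOK stop order: [8, 10, 6, 4]
  7 → 8: |8-7| = 1, total = 1
  8 → 10: |10-8| = 2, total = 3
  10 → 6: |6-10| = 4, total = 7
  6 → 4: |4-6| = 2, total = 9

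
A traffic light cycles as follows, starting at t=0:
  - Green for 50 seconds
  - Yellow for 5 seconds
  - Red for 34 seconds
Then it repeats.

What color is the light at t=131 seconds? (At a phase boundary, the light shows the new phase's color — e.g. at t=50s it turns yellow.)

Cycle length = 50 + 5 + 34 = 89s
t = 131, phase_t = 131 mod 89 = 42
42 < 50 (green end) → GREEN

Answer: green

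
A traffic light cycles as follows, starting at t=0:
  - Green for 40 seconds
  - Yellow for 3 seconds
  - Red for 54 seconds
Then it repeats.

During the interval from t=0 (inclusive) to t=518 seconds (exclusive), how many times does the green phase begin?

Answer: 6

Derivation:
Cycle = 40+3+54 = 97s
green phase starts at t = k*97 + 0 for k=0,1,2,...
Need k*97+0 < 518 → k < 5.340
k ∈ {0, ..., 5} → 6 starts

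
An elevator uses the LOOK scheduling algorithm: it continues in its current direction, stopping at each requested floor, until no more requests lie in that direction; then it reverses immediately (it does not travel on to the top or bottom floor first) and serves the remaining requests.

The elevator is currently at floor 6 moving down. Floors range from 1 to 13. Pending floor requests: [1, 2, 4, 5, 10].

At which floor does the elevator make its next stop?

Answer: 5

Derivation:
Current floor: 6, direction: down
Requests above: [10]
Requests below: [1, 2, 4, 5]
Moving down and requests lie below → nearest below is max([1, 2, 4, 5]) = 5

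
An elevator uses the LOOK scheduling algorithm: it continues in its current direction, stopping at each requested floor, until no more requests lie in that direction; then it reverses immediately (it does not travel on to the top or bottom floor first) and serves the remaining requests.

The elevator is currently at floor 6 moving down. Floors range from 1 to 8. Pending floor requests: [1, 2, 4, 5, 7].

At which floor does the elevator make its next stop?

Answer: 5

Derivation:
Current floor: 6, direction: down
Requests above: [7]
Requests below: [1, 2, 4, 5]
Moving down and requests lie below → nearest below is max([1, 2, 4, 5]) = 5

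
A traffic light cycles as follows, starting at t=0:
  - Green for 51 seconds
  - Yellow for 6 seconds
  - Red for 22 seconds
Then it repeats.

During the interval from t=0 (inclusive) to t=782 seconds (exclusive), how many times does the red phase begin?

Answer: 10

Derivation:
Cycle = 51+6+22 = 79s
red phase starts at t = k*79 + 57 for k=0,1,2,...
Need k*79+57 < 782 → k < 9.177
k ∈ {0, ..., 9} → 10 starts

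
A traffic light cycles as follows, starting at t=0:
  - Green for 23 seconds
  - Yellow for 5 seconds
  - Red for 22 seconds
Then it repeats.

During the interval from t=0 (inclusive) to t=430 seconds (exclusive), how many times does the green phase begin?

Answer: 9

Derivation:
Cycle = 23+5+22 = 50s
green phase starts at t = k*50 + 0 for k=0,1,2,...
Need k*50+0 < 430 → k < 8.600
k ∈ {0, ..., 8} → 9 starts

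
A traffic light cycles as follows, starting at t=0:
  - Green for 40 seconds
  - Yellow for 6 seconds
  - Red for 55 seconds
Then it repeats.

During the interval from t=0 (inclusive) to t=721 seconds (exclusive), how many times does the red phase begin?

Answer: 7

Derivation:
Cycle = 40+6+55 = 101s
red phase starts at t = k*101 + 46 for k=0,1,2,...
Need k*101+46 < 721 → k < 6.683
k ∈ {0, ..., 6} → 7 starts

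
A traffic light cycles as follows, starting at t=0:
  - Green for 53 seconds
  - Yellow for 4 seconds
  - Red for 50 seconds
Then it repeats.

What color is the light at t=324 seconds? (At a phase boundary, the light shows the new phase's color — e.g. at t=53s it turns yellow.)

Answer: green

Derivation:
Cycle length = 53 + 4 + 50 = 107s
t = 324, phase_t = 324 mod 107 = 3
3 < 53 (green end) → GREEN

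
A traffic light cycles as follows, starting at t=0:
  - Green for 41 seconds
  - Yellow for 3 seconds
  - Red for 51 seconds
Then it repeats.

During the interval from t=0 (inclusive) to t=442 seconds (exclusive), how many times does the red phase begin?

Answer: 5

Derivation:
Cycle = 41+3+51 = 95s
red phase starts at t = k*95 + 44 for k=0,1,2,...
Need k*95+44 < 442 → k < 4.189
k ∈ {0, ..., 4} → 5 starts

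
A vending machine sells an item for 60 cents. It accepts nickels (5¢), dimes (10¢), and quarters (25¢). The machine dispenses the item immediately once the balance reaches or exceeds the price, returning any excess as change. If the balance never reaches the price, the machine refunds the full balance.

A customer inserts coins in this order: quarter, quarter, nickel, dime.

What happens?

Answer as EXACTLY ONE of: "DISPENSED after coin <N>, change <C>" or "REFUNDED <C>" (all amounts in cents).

Price: 60¢
Coin 1 (quarter, 25¢): balance = 25¢
Coin 2 (quarter, 25¢): balance = 50¢
Coin 3 (nickel, 5¢): balance = 55¢
Coin 4 (dime, 10¢): balance = 65¢
  → balance >= price → DISPENSE, change = 65 - 60 = 5¢

Answer: DISPENSED after coin 4, change 5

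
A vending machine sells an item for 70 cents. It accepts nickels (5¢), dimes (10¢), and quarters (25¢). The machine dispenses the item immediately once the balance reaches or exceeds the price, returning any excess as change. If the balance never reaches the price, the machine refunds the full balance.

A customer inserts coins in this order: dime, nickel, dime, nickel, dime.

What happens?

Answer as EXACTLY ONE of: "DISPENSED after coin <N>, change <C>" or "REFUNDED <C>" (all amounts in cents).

Price: 70¢
Coin 1 (dime, 10¢): balance = 10¢
Coin 2 (nickel, 5¢): balance = 15¢
Coin 3 (dime, 10¢): balance = 25¢
Coin 4 (nickel, 5¢): balance = 30¢
Coin 5 (dime, 10¢): balance = 40¢
All coins inserted, balance 40¢ < price 70¢ → REFUND 40¢

Answer: REFUNDED 40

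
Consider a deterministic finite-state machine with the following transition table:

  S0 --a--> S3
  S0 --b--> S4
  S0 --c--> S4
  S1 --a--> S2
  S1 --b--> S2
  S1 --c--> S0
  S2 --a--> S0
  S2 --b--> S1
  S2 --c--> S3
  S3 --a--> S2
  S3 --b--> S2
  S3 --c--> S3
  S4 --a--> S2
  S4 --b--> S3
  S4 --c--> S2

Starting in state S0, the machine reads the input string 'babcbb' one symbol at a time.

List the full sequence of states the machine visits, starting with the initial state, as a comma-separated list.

Answer: S0, S4, S2, S1, S0, S4, S3

Derivation:
Start: S0
  read 'b': S0 --b--> S4
  read 'a': S4 --a--> S2
  read 'b': S2 --b--> S1
  read 'c': S1 --c--> S0
  read 'b': S0 --b--> S4
  read 'b': S4 --b--> S3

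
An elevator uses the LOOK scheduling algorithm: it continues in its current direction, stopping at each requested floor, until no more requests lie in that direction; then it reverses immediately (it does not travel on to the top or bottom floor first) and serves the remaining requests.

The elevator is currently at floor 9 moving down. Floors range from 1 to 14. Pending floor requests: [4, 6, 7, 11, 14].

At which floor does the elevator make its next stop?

Current floor: 9, direction: down
Requests above: [11, 14]
Requests below: [4, 6, 7]
Moving down and requests lie below → nearest below is max([4, 6, 7]) = 7

Answer: 7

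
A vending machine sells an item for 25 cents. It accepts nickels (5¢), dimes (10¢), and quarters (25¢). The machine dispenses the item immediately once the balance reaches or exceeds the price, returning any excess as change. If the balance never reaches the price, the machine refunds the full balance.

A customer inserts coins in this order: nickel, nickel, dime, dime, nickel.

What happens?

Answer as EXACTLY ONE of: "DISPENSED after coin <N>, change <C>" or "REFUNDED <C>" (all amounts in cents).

Answer: DISPENSED after coin 4, change 5

Derivation:
Price: 25¢
Coin 1 (nickel, 5¢): balance = 5¢
Coin 2 (nickel, 5¢): balance = 10¢
Coin 3 (dime, 10¢): balance = 20¢
Coin 4 (dime, 10¢): balance = 30¢
  → balance >= price → DISPENSE, change = 30 - 25 = 5¢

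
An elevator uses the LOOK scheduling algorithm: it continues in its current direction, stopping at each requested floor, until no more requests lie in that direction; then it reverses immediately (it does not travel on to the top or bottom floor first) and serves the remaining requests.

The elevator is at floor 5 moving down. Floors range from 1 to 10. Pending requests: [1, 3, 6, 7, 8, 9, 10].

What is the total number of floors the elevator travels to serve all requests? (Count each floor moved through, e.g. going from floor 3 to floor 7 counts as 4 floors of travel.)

Start at floor 5 moving down, LOOK stop order: [3, 1, 6, 7, 8, 9, 10]
  5 → 3: |3-5| = 2, total = 2
  3 → 1: |1-3| = 2, total = 4
  1 → 6: |6-1| = 5, total = 9
  6 → 7: |7-6| = 1, total = 10
  7 → 8: |8-7| = 1, total = 11
  8 → 9: |9-8| = 1, total = 12
  9 → 10: |10-9| = 1, total = 13

Answer: 13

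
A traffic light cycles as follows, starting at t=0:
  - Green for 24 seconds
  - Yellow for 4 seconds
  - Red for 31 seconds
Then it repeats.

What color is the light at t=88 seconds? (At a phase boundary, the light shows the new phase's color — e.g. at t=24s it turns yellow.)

Answer: red

Derivation:
Cycle length = 24 + 4 + 31 = 59s
t = 88, phase_t = 88 mod 59 = 29
29 >= 28 → RED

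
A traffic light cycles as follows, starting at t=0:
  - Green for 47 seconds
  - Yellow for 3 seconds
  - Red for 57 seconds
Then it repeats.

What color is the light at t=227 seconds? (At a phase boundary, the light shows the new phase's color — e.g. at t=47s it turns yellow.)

Cycle length = 47 + 3 + 57 = 107s
t = 227, phase_t = 227 mod 107 = 13
13 < 47 (green end) → GREEN

Answer: green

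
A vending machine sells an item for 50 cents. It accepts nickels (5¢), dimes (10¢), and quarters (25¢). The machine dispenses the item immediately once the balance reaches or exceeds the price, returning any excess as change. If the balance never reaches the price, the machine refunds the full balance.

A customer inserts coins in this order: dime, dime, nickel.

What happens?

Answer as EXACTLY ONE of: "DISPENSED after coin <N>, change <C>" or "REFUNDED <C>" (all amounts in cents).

Price: 50¢
Coin 1 (dime, 10¢): balance = 10¢
Coin 2 (dime, 10¢): balance = 20¢
Coin 3 (nickel, 5¢): balance = 25¢
All coins inserted, balance 25¢ < price 50¢ → REFUND 25¢

Answer: REFUNDED 25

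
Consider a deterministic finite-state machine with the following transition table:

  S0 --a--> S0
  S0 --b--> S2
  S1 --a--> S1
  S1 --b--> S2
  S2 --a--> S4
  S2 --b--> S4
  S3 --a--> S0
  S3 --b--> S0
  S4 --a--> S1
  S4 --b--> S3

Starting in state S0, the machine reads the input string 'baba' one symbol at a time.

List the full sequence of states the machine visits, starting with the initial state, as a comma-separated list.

Answer: S0, S2, S4, S3, S0

Derivation:
Start: S0
  read 'b': S0 --b--> S2
  read 'a': S2 --a--> S4
  read 'b': S4 --b--> S3
  read 'a': S3 --a--> S0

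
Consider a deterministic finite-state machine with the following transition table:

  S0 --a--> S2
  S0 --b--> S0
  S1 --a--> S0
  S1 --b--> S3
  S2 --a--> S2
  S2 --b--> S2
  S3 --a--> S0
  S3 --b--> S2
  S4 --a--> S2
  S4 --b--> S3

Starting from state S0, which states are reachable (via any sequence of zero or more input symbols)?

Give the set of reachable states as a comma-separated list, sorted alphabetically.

Answer: S0, S2

Derivation:
BFS from S0:
  visit S0: S0--a-->S2 (new), S0--b-->S0 (seen)
  visit S2: S2--a-->S2 (seen), S2--b-->S2 (seen)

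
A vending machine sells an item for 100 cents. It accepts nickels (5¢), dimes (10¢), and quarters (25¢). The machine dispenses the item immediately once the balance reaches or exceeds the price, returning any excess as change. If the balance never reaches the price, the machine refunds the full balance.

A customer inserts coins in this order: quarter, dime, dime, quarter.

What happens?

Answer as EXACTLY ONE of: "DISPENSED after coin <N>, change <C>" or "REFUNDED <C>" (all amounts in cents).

Answer: REFUNDED 70

Derivation:
Price: 100¢
Coin 1 (quarter, 25¢): balance = 25¢
Coin 2 (dime, 10¢): balance = 35¢
Coin 3 (dime, 10¢): balance = 45¢
Coin 4 (quarter, 25¢): balance = 70¢
All coins inserted, balance 70¢ < price 100¢ → REFUND 70¢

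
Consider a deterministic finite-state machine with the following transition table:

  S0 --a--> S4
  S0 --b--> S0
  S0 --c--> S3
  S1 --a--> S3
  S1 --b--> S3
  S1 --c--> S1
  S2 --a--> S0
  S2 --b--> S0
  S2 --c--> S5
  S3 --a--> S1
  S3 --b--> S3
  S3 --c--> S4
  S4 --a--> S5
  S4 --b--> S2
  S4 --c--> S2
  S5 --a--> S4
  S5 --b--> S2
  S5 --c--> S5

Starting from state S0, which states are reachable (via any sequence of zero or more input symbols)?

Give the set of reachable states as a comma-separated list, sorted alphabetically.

Answer: S0, S1, S2, S3, S4, S5

Derivation:
BFS from S0:
  visit S0: S0--a-->S4 (new), S0--b-->S0 (seen), S0--c-->S3 (new)
  visit S4: S4--a-->S5 (new), S4--b-->S2 (new), S4--c-->S2 (seen)
  visit S3: S3--a-->S1 (new), S3--b-->S3 (seen), S3--c-->S4 (seen)
  visit S5: S5--a-->S4 (seen), S5--b-->S2 (seen), S5--c-->S5 (seen)
  visit S2: S2--a-->S0 (seen), S2--b-->S0 (seen), S2--c-->S5 (seen)
  visit S1: S1--a-->S3 (seen), S1--b-->S3 (seen), S1--c-->S1 (seen)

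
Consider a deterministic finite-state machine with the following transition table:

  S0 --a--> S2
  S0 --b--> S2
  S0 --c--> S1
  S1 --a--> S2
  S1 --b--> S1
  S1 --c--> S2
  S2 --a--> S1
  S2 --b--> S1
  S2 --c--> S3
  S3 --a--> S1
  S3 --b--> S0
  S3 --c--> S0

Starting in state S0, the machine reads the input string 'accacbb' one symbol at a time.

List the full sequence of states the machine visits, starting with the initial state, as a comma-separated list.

Answer: S0, S2, S3, S0, S2, S3, S0, S2

Derivation:
Start: S0
  read 'a': S0 --a--> S2
  read 'c': S2 --c--> S3
  read 'c': S3 --c--> S0
  read 'a': S0 --a--> S2
  read 'c': S2 --c--> S3
  read 'b': S3 --b--> S0
  read 'b': S0 --b--> S2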